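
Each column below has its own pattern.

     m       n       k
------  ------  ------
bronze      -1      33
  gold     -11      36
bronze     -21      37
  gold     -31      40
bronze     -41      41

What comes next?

Column m: alternates bronze ↔ gold; bronze, gold, bronze, gold, bronze → gold.
Column n: −10 each step, so -1, -11, -21, -31, -41 → -51.
Column k — alternating steps +3, +1, +3, +1, …: 33, 36, 37, 40, 41 → 44.
Putting it together: gold  -51  44.

gold  -51  44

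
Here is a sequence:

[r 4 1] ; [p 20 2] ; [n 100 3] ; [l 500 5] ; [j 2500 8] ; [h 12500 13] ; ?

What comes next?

[f 62500 21]

Letter: r, p, n, l, j, h → f (letters move back 2 places in the alphabet).
Second component: ×5 each step; 4, 20, 100, 500, 2500, 12500 → 62500.
Third component — each term is the sum of the two before it: 1, 2, 3, 5, 8, 13 → 21.
Putting it together: [f 62500 21].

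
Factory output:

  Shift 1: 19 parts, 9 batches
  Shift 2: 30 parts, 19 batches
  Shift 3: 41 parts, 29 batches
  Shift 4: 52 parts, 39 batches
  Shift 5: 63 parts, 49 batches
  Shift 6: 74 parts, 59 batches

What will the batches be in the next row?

69

Batches: +10 each step, so 9, 19, 29, 39, 49, 59 → 69.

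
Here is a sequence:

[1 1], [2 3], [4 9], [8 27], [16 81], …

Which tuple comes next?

[32 243]

First value — ×2 each step: 1, 2, 4, 8, 16 → 32.
Second value — ×3 each step: 1, 3, 9, 27, 81 → 243.
Putting it together: [32 243].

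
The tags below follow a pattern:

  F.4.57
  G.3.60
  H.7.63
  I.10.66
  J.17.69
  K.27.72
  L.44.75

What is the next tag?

For the letter, letters move forward 1 place in the alphabet: F, G, H, I, J, K, L → M.
For the second component, each term is the sum of the two before it: 4, 3, 7, 10, 17, 27, 44 → 71.
Third component goes 57, 60, 63, 66, 69, 72, 75 → 78 (+3 each step).
So the next tag is M.71.78.

M.71.78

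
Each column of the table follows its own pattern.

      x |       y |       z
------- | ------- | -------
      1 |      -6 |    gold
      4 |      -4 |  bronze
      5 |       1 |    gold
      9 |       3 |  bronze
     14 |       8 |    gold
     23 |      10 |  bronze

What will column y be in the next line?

15

Column y: alternating steps +2, +5, +2, +5, …; -6, -4, 1, 3, 8, 10 → 15.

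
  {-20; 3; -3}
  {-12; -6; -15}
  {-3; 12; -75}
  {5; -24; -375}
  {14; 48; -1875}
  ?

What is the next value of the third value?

First value: -20, -12, -3, 5, 14 → 22 (alternating steps +8, +9, +8, +9, …).
Second value: ×(-2) each step, so 3, -6, 12, -24, 48 → -96.
For the third value, ×5 each step: -3, -15, -75, -375, -1875 → -9375.

-9375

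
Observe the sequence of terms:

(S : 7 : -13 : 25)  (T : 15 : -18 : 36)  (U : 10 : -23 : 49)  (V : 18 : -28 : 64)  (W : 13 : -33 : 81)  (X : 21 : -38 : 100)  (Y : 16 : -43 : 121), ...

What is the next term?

(Z : 24 : -48 : 144)

Letter — letters move forward 1 place in the alphabet: S, T, U, V, W, X, Y → Z.
Second entry goes 7, 15, 10, 18, 13, 21, 16 → 24 (alternating steps +8, −5, +8, −5, …).
Third entry: −5 each step, so -13, -18, -23, -28, -33, -38, -43 → -48.
Fourth entry: perfect squares: 5², 6², 7², …; 25, 36, 49, 64, 81, 100, 121 → 144.
Combining the parts gives (Z : 24 : -48 : 144).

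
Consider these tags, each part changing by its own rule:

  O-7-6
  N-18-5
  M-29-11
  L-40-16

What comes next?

Letter goes O, N, M, L → K (letters move back 1 place in the alphabet).
Second component: +11 each step, so 7, 18, 29, 40 → 51.
Third component: each term is the sum of the two before it, so 6, 5, 11, 16 → 27.
So the next tag is K-51-27.

K-51-27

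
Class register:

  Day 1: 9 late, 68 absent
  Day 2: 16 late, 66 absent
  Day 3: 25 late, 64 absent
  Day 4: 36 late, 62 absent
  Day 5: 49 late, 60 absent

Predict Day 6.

64 late, 58 absent

Late — perfect squares: 3², 4², 5², …: 9, 16, 25, 36, 49 → 64.
Absent: −2 each step, so 68, 66, 64, 62, 60 → 58.
Combining the parts gives 64 late, 58 absent.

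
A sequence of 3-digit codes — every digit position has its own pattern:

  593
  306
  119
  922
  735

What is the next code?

First digit: −2 each step, mod 10, so 5, 3, 1, 9, 7 → 5.
Second digit — +1 each step, mod 10: 9, 0, 1, 2, 3 → 4.
Third digit: +3 each step, mod 10; 3, 6, 9, 2, 5 → 8.
Combining the parts gives 548.

548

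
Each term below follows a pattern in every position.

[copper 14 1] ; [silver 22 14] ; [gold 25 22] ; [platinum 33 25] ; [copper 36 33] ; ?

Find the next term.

[silver 44 36]

Metal: repeats copper → silver → gold → platinum; copper, silver, gold, platinum, copper → silver.
Second value — alternating steps +8, +3, +8, +3, …: 14, 22, 25, 33, 36 → 44.
Third value: always the previous value of the second value, so 1, 14, 22, 25, 33 → 36.
So the next term is [silver 44 36].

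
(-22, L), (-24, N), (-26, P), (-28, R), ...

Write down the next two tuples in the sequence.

(-30, T), (-32, V)

First coordinate goes -22, -24, -26, -28 → -30 → -32 (−2 each step).
Letter: L, N, P, R → T → V (letters move forward 2 places in the alphabet).
So the next two tuples are (-30, T) and (-32, V).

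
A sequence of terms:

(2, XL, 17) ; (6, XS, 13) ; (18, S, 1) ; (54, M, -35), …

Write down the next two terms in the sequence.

For the first part, ×3 each step: 2, 6, 18, 54 → 162 → 486.
Size: runs through clothing sizes XS→XL; XL, XS, S, M → L → XL.
Third part goes 17, 13, 1, -35 → -143 → -467 (together with the first part always sums to 19).
So the next two terms are (162, L, -143) and (486, XL, -467).

(162, L, -143), (486, XL, -467)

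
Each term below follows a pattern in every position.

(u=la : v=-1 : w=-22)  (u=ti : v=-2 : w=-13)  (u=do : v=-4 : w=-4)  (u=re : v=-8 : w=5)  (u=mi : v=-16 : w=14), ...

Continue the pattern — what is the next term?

U: la, ti, do, re, mi → fa (runs through the solfège scale do→ti).
For the v, ×2 each step: -1, -2, -4, -8, -16 → -32.
W goes -22, -13, -4, 5, 14 → 23 (+9 each step).
Combining the parts gives (u=fa : v=-32 : w=23).

(u=fa : v=-32 : w=23)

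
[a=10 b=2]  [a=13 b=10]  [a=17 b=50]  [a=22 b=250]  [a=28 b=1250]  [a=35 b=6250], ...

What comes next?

[a=43 b=31250]

A: differences are 3, 4, 5, … (increasing by 1 each time), so 10, 13, 17, 22, 28, 35 → 43.
B: ×5 each step; 2, 10, 50, 250, 1250, 6250 → 31250.
Putting it together: [a=43 b=31250].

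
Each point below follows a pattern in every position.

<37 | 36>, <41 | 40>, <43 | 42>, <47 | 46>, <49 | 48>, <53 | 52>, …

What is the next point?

<55 | 54>

First coordinate goes 37, 41, 43, 47, 49, 53 → 55 (alternating steps +4, +2, +4, +2, …).
Second coordinate goes 36, 40, 42, 46, 48, 52 → 54 (always 1 less than the first coordinate).
Combining the parts gives <55 | 54>.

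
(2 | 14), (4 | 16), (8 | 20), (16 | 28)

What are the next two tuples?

(32 | 44), (64 | 76)

First part: 2, 4, 8, 16 → 32 → 64 (×2 each step).
Second part: 14, 16, 20, 28 → 44 → 76 (always 12 more than the first part).
So the next two tuples are (32 | 44) and (64 | 76).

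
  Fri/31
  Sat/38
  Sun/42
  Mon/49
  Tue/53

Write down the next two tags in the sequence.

Day — runs through the weekdays Mon→Sun: Fri, Sat, Sun, Mon, Tue → Wed → Thu.
For the second component, alternating steps +7, +4, +7, +4, …: 31, 38, 42, 49, 53 → 60 → 64.
Putting the parts together: Wed/60 and then Thu/64.

Wed/60 then Thu/64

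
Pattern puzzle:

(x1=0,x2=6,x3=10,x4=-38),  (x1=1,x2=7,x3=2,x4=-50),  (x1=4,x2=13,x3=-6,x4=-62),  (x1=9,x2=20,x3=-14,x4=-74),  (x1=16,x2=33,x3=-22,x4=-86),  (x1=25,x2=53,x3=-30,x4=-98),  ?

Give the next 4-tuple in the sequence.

X1: differences are 1, 3, 5, … (increasing by 2 each time), so 0, 1, 4, 9, 16, 25 → 36.
X2: each term is the sum of the two before it; 6, 7, 13, 20, 33, 53 → 86.
X3 goes 10, 2, -6, -14, -22, -30 → -38 (−8 each step).
X4 goes -38, -50, -62, -74, -86, -98 → -110 (−12 each step).
Combining the parts gives (x1=36,x2=86,x3=-38,x4=-110).

(x1=36,x2=86,x3=-38,x4=-110)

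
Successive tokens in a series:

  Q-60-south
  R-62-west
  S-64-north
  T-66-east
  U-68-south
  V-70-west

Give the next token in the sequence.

W-72-north

Letter: Q, R, S, T, U, V → W (letters move forward 1 place in the alphabet).
Second component — +2 each step: 60, 62, 64, 66, 68, 70 → 72.
Direction goes south, west, north, east, south, west → north (repeats south → west → north → east).
So the next token is W-72-north.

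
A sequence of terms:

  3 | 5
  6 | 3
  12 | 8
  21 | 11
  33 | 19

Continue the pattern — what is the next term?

First component: differences are 3, 6, 9, … (increasing by 3 each time), so 3, 6, 12, 21, 33 → 48.
Second component: each term is the sum of the two before it; 5, 3, 8, 11, 19 → 30.
Putting it together: 48 | 30.

48 | 30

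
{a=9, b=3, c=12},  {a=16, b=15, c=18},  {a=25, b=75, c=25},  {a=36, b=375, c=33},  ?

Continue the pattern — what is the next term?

A: perfect squares: 3², 4², 5², …, so 9, 16, 25, 36 → 49.
B: ×5 each step; 3, 15, 75, 375 → 1875.
C: differences are 6, 7, 8, … (increasing by 1 each time); 12, 18, 25, 33 → 42.
So the next term is {a=49, b=1875, c=42}.

{a=49, b=1875, c=42}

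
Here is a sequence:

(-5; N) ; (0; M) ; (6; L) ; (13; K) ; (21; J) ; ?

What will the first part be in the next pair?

First part goes -5, 0, 6, 13, 21 → 30 (differences are 5, 6, 7, … (increasing by 1 each time)).
Letter: letters move back 1 place in the alphabet, so N, M, L, K, J → I.

30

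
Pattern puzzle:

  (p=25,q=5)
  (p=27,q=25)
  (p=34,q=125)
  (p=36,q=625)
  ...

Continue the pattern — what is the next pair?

P: alternating steps +2, +7, +2, +7, …; 25, 27, 34, 36 → 43.
Q: ×5 each step, so 5, 25, 125, 625 → 3125.
So the next pair is (p=43,q=3125).

(p=43,q=3125)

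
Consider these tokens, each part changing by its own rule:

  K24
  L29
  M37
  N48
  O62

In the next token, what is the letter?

P

Letter — letters move forward 1 place in the alphabet: K, L, M, N, O → P.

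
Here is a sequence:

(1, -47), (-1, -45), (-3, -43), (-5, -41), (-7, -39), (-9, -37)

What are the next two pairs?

(-11, -35), (-13, -33)

First part goes 1, -1, -3, -5, -7, -9 → -11 → -13 (−2 each step).
Second part — +2 each step: -47, -45, -43, -41, -39, -37 → -35 → -33.
Putting the parts together: (-11, -35) and then (-13, -33).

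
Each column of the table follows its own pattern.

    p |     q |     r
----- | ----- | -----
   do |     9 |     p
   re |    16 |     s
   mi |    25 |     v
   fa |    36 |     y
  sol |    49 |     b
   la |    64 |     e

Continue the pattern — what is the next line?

ti  81  h

Column p: do, re, mi, fa, sol, la → ti (runs through the solfège scale do→ti).
Column q goes 9, 16, 25, 36, 49, 64 → 81 (perfect squares: 3², 4², 5², …).
Column r: letters move forward 3 places in the alphabet, wrapping Z→A; p, s, v, y, b, e → h.
So the next line is ti  81  h.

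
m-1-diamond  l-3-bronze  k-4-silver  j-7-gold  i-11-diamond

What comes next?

h-18-bronze

Letter — letters move back 1 place in the alphabet: m, l, k, j, i → h.
Second component: each term is the sum of the two before it; 1, 3, 4, 7, 11 → 18.
Rank goes diamond, bronze, silver, gold, diamond → bronze (repeats diamond → bronze → silver → gold).
Combining the parts gives h-18-bronze.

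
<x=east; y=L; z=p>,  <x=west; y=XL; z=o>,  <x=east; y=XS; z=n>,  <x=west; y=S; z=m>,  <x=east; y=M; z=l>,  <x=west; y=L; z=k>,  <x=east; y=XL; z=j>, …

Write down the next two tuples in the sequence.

<x=west; y=XS; z=i>, <x=east; y=S; z=h>

X: alternates east ↔ west; east, west, east, west, east, west, east → west → east.
Y goes L, XL, XS, S, M, L, XL → XS → S (repeats L → XL → XS → S → M).
Z: letters move back 1 place in the alphabet; p, o, n, m, l, k, j → i → h.
So the next two tuples are <x=west; y=XS; z=i> and <x=east; y=S; z=h>.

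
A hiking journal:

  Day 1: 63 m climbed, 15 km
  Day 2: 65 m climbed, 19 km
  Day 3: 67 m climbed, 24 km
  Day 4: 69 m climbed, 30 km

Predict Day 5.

71 m climbed, 37 km

M climbed: +2 each step, so 63, 65, 67, 69 → 71.
Km goes 15, 19, 24, 30 → 37 (differences are 4, 5, 6, … (increasing by 1 each time)).
So the next row is 71 m climbed, 37 km.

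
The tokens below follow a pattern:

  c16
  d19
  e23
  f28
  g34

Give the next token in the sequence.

h41

Letter — letters move forward 1 place in the alphabet: c, d, e, f, g → h.
Second component: differences are 3, 4, 5, … (increasing by 1 each time), so 16, 19, 23, 28, 34 → 41.
So the next token is h41.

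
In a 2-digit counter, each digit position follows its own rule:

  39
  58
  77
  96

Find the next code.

First digit: 3, 5, 7, 9 → 1 (+2 each step, mod 10).
Second digit: 9, 8, 7, 6 → 5 (−1 each step, mod 10).
So the next code is 15.

15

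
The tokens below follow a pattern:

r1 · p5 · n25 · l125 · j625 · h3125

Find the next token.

Letter goes r, p, n, l, j, h → f (letters move back 2 places in the alphabet).
Second component — ×5 each step: 1, 5, 25, 125, 625, 3125 → 15625.
So the next token is f15625.

f15625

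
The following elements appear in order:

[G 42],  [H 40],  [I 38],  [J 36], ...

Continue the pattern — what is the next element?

Letter: letters move forward 1 place in the alphabet, so G, H, I, J → K.
Second value: 42, 40, 38, 36 → 34 (−2 each step).
So the next element is [K 34].

[K 34]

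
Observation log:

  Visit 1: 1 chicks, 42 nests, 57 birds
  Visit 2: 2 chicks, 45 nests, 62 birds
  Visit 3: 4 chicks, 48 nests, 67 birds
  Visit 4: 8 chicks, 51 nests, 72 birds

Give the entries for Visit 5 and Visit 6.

16 chicks, 54 nests, 77 birds; 32 chicks, 57 nests, 82 birds

Chicks: ×2 each step, so 1, 2, 4, 8 → 16 → 32.
Nests: +3 each step, so 42, 45, 48, 51 → 54 → 57.
Birds: +5 each step, so 57, 62, 67, 72 → 77 → 82.
So the next two lines are 16 chicks, 54 nests, 77 birds and 32 chicks, 57 nests, 82 birds.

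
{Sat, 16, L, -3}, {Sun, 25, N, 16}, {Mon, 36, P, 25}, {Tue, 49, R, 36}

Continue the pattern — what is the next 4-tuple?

{Wed, 64, T, 49}

Day goes Sat, Sun, Mon, Tue → Wed (runs through the weekdays Mon→Sun).
Second part goes 16, 25, 36, 49 → 64 (perfect squares: 4², 5², 6², …).
Letter: letters move forward 2 places in the alphabet, so L, N, P, R → T.
For the fourth part, always the previous value of the second part: -3, 16, 25, 36 → 49.
Combining the parts gives {Wed, 64, T, 49}.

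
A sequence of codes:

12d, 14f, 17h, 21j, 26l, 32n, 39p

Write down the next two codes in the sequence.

First component: differences are 2, 3, 4, … (increasing by 1 each time), so 12, 14, 17, 21, 26, 32, 39 → 47 → 56.
Letter — letters move forward 2 places in the alphabet: d, f, h, j, l, n, p → r → t.
So the next two codes are 47r and 56t.

47r then 56t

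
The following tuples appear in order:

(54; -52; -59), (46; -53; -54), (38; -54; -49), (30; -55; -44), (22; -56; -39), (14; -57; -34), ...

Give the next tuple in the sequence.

(6; -58; -29)

First coordinate: 54, 46, 38, 30, 22, 14 → 6 (−8 each step).
Second coordinate goes -52, -53, -54, -55, -56, -57 → -58 (−1 each step).
For the third coordinate, +5 each step: -59, -54, -49, -44, -39, -34 → -29.
So the next tuple is (6; -58; -29).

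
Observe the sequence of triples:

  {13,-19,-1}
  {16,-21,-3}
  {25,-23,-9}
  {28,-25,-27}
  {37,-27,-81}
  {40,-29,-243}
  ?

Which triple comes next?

{49,-31,-729}

First coordinate: alternating steps +3, +9, +3, +9, …; 13, 16, 25, 28, 37, 40 → 49.
Second coordinate: −2 each step; -19, -21, -23, -25, -27, -29 → -31.
Third coordinate: -1, -3, -9, -27, -81, -243 → -729 (×3 each step).
Combining the parts gives {49,-31,-729}.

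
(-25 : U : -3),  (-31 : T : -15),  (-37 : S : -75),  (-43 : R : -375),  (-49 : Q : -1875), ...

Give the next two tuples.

For the first slot, −6 each step: -25, -31, -37, -43, -49 → -55 → -61.
Letter goes U, T, S, R, Q → P → O (letters move back 1 place in the alphabet).
Third slot: ×5 each step, so -3, -15, -75, -375, -1875 → -9375 → -46875.
So the next two tuples are (-55 : P : -9375) and (-61 : O : -46875).

(-55 : P : -9375), (-61 : O : -46875)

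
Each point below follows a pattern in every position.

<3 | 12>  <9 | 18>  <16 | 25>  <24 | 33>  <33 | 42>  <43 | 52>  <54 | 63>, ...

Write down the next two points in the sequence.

First value: 3, 9, 16, 24, 33, 43, 54 → 66 → 79 (differences are 6, 7, 8, … (increasing by 1 each time)).
Second value: always 9 more than the first value, so 12, 18, 25, 33, 42, 52, 63 → 75 → 88.
So the next two points are <66 | 75> and <79 | 88>.

<66 | 75>, <79 | 88>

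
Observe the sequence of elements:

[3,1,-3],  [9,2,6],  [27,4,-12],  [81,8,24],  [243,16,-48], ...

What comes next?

First coordinate goes 3, 9, 27, 81, 243 → 729 (×3 each step).
Second coordinate: 1, 2, 4, 8, 16 → 32 (×2 each step).
Third coordinate: -3, 6, -12, 24, -48 → 96 (×(-2) each step).
Combining the parts gives [729,32,96].

[729,32,96]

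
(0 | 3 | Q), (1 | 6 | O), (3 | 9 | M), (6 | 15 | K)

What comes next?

(10 | 24 | I)

First slot: differences are 1, 2, 3, … (increasing by 1 each time); 0, 1, 3, 6 → 10.
Second slot goes 3, 6, 9, 15 → 24 (each term is the sum of the two before it).
For the letter, letters move back 2 places in the alphabet: Q, O, M, K → I.
Putting it together: (10 | 24 | I).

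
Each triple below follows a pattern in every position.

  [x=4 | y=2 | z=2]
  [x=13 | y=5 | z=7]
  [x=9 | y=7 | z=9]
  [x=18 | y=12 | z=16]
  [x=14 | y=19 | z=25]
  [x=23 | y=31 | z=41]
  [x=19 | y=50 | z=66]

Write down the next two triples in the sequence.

X: alternating steps +9, −4, +9, −4, …; 4, 13, 9, 18, 14, 23, 19 → 28 → 24.
Y: 2, 5, 7, 12, 19, 31, 50 → 81 → 131 (each term is the sum of the two before it).
Z — each term is the sum of the two before it: 2, 7, 9, 16, 25, 41, 66 → 107 → 173.
So the next two triples are [x=28 | y=81 | z=107] and [x=24 | y=131 | z=173].

[x=28 | y=81 | z=107], [x=24 | y=131 | z=173]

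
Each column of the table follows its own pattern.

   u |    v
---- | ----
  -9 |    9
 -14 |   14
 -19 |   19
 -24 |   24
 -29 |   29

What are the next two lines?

-34  34; -39  39

Column u goes -9, -14, -19, -24, -29 → -34 → -39 (−5 each step).
Column v — together with the column u always sums to 0: 9, 14, 19, 24, 29 → 34 → 39.
Putting the parts together: -34  34 and then -39  39.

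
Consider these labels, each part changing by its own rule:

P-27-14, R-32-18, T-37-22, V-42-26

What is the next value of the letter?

X

Letter: letters move forward 2 places in the alphabet, so P, R, T, V → X.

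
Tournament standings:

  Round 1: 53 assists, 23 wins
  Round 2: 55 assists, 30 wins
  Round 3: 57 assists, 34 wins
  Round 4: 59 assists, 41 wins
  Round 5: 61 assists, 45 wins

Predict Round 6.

63 assists, 52 wins

Assists goes 53, 55, 57, 59, 61 → 63 (+2 each step).
Wins: alternating steps +7, +4, +7, +4, …, so 23, 30, 34, 41, 45 → 52.
So the next line is 63 assists, 52 wins.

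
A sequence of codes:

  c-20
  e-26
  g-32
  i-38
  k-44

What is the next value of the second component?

Second component: 20, 26, 32, 38, 44 → 50 (+6 each step).

50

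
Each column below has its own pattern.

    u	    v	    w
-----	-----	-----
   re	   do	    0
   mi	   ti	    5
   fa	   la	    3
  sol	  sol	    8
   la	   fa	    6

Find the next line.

Column u: re, mi, fa, sol, la → ti (runs through the solfège scale do→ti).
Column v goes do, ti, la, sol, fa → mi (runs backward through the solfège scale do→ti).
Column w goes 0, 5, 3, 8, 6 → 11 (alternating steps +5, −2, +5, −2, …).
Putting it together: ti  mi  11.

ti  mi  11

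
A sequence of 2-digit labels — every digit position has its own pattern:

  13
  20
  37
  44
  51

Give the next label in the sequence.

First digit: +1 each step, mod 10; 1, 2, 3, 4, 5 → 6.
Second digit: −3 each step, mod 10, so 3, 0, 7, 4, 1 → 8.
Combining the parts gives 68.

68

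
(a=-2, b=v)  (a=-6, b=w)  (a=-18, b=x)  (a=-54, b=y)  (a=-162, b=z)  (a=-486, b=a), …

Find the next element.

A — ×3 each step: -2, -6, -18, -54, -162, -486 → -1458.
B: v, w, x, y, z, a → b (letters move forward 1 place in the alphabet, wrapping Z→A).
Putting it together: (a=-1458, b=b).

(a=-1458, b=b)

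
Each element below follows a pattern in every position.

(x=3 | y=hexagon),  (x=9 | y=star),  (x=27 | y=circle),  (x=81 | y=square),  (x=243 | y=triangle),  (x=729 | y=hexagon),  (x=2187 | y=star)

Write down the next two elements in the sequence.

X: ×3 each step, so 3, 9, 27, 81, 243, 729, 2187 → 6561 → 19683.
Y: repeats hexagon → star → circle → square → triangle, so hexagon, star, circle, square, triangle, hexagon, star → circle → square.
So the next two elements are (x=6561 | y=circle) and (x=19683 | y=square).

(x=6561 | y=circle), (x=19683 | y=square)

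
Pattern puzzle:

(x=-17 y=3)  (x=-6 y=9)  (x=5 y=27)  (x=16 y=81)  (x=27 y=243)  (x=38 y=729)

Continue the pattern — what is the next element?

(x=49 y=2187)

X: +11 each step, so -17, -6, 5, 16, 27, 38 → 49.
Y: ×3 each step; 3, 9, 27, 81, 243, 729 → 2187.
Putting it together: (x=49 y=2187).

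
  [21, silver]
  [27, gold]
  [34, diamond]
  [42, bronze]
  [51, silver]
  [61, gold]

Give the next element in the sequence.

First value — differences are 6, 7, 8, … (increasing by 1 each time): 21, 27, 34, 42, 51, 61 → 72.
Rank: repeats silver → gold → diamond → bronze; silver, gold, diamond, bronze, silver, gold → diamond.
Combining the parts gives [72, diamond].

[72, diamond]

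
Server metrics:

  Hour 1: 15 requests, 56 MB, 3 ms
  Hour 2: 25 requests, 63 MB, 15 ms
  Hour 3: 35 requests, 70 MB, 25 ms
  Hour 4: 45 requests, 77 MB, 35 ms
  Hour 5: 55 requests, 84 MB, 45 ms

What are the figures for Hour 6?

65 requests, 91 MB, 55 ms

Requests goes 15, 25, 35, 45, 55 → 65 (+10 each step).
MB: +7 each step; 56, 63, 70, 77, 84 → 91.
For the ms, always the previous value of the requests: 3, 15, 25, 35, 45 → 55.
Putting it together: 65 requests, 91 MB, 55 ms.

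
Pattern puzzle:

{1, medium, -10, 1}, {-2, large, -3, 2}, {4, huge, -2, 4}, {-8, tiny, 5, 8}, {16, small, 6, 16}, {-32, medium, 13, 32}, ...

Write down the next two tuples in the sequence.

First value — ×(-2) each step: 1, -2, 4, -8, 16, -32 → 64 → -128.
Size: medium, large, huge, tiny, small, medium → large → huge (repeats medium → large → huge → tiny → small).
Third value: alternating steps +7, +1, +7, +1, …, so -10, -3, -2, 5, 6, 13 → 14 → 21.
Fourth value: ×2 each step, so 1, 2, 4, 8, 16, 32 → 64 → 128.
So the next two tuples are {64, large, 14, 64} and {-128, huge, 21, 128}.

{64, large, 14, 64}, {-128, huge, 21, 128}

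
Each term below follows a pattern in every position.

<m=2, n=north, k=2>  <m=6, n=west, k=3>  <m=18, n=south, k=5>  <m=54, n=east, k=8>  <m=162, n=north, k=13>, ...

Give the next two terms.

M: ×3 each step; 2, 6, 18, 54, 162 → 486 → 1458.
N: repeats north → west → south → east; north, west, south, east, north → west → south.
K: each term is the sum of the two before it, so 2, 3, 5, 8, 13 → 21 → 34.
Putting the parts together: <m=486, n=west, k=21> and then <m=1458, n=south, k=34>.

<m=486, n=west, k=21>, <m=1458, n=south, k=34>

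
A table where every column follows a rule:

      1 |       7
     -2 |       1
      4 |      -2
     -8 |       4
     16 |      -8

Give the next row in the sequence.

-32  16

First component: ×(-2) each step; 1, -2, 4, -8, 16 → -32.
Second component: always the previous value of the first component; 7, 1, -2, 4, -8 → 16.
So the next row is -32  16.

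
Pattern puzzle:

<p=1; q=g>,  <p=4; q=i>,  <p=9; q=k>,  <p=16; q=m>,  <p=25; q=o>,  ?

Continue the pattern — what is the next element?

<p=36; q=q>

P: 1, 4, 9, 16, 25 → 36 (differences are 3, 5, 7, … (increasing by 2 each time)).
Q: letters move forward 2 places in the alphabet; g, i, k, m, o → q.
Combining the parts gives <p=36; q=q>.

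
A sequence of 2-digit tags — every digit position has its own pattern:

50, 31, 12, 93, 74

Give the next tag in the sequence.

First digit: −2 each step, mod 10; 5, 3, 1, 9, 7 → 5.
Second digit: +1 each step, mod 10; 0, 1, 2, 3, 4 → 5.
Combining the parts gives 55.

55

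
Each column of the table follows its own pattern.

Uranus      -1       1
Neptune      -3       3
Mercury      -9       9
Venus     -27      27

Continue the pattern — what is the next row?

Earth  -81  81

Planet: runs through the planets Mercury→Neptune, so Uranus, Neptune, Mercury, Venus → Earth.
Second component goes -1, -3, -9, -27 → -81 (×3 each step).
Third component: 1, 3, 9, 27 → 81 (always the negative of the second component).
Putting it together: Earth  -81  81.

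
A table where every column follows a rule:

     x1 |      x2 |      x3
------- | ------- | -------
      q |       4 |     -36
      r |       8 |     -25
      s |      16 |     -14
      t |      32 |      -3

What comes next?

Column x1 — letters move forward 1 place in the alphabet: q, r, s, t → u.
For the column x2, ×2 each step: 4, 8, 16, 32 → 64.
Column x3 goes -36, -25, -14, -3 → 8 (+11 each step).
Combining the parts gives u  64  8.

u  64  8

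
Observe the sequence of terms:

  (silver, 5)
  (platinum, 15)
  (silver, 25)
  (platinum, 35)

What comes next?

Metal: alternates silver ↔ platinum; silver, platinum, silver, platinum → silver.
Second coordinate: +10 each step; 5, 15, 25, 35 → 45.
So the next term is (silver, 45).

(silver, 45)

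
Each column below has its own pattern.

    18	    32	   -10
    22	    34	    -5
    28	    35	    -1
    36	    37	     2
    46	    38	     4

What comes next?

58  40  5

First component — differences are 4, 6, 8, … (increasing by 2 each time): 18, 22, 28, 36, 46 → 58.
Second component goes 32, 34, 35, 37, 38 → 40 (alternating steps +2, +1, +2, +1, …).
Third component: differences are 5, 4, 3, … (decreasing by 1 each time), so -10, -5, -1, 2, 4 → 5.
Putting it together: 58  40  5.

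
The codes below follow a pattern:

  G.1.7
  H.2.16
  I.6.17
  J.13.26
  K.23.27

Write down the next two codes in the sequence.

L.36.36, M.52.37

Letter: letters move forward 1 place in the alphabet, so G, H, I, J, K → L → M.
For the second component, differences are 1, 4, 7, … (increasing by 3 each time): 1, 2, 6, 13, 23 → 36 → 52.
Third component — alternating steps +9, +1, +9, +1, …: 7, 16, 17, 26, 27 → 36 → 37.
Putting the parts together: L.36.36 and then M.52.37.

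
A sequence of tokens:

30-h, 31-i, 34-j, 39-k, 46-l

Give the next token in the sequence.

First component — differences are 1, 3, 5, … (increasing by 2 each time): 30, 31, 34, 39, 46 → 55.
Letter: letters move forward 1 place in the alphabet, so h, i, j, k, l → m.
Putting it together: 55-m.

55-m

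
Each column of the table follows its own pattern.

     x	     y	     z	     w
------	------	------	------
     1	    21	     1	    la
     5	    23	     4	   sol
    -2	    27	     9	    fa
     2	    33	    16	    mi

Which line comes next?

Column x: alternating steps +4, −7, +4, −7, …; 1, 5, -2, 2 → -5.
Column y: differences are 2, 4, 6, … (increasing by 2 each time); 21, 23, 27, 33 → 41.
Column z: 1, 4, 9, 16 → 25 (perfect squares: 1², 2², 3², …).
Column w — runs backward through the solfège scale do→ti: la, sol, fa, mi → re.
So the next line is -5  41  25  re.

-5  41  25  re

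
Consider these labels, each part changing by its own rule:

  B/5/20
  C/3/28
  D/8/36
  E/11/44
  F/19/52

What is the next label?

G/30/60

Letter: B, C, D, E, F → G (letters move forward 1 place in the alphabet).
Second component — each term is the sum of the two before it: 5, 3, 8, 11, 19 → 30.
Third component — +8 each step: 20, 28, 36, 44, 52 → 60.
So the next label is G/30/60.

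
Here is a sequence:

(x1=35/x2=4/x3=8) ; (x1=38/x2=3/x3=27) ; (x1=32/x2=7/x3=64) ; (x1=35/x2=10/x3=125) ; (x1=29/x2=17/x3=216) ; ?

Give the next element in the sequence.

(x1=32/x2=27/x3=343)

X1 goes 35, 38, 32, 35, 29 → 32 (alternating steps +3, −6, +3, −6, …).
X2: each term is the sum of the two before it, so 4, 3, 7, 10, 17 → 27.
X3 — perfect cubes: 2³, 3³, 4³, …: 8, 27, 64, 125, 216 → 343.
Combining the parts gives (x1=32/x2=27/x3=343).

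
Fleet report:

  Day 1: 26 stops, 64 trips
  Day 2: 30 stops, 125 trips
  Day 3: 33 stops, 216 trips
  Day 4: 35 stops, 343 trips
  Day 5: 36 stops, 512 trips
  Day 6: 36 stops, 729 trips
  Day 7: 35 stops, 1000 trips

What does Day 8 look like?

33 stops, 1331 trips

Stops: differences are 4, 3, 2, … (decreasing by 1 each time), so 26, 30, 33, 35, 36, 36, 35 → 33.
For the trips, perfect cubes: 4³, 5³, 6³, …: 64, 125, 216, 343, 512, 729, 1000 → 1331.
So the next line is 33 stops, 1331 trips.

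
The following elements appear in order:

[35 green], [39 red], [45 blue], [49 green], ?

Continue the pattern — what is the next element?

[55 red]

For the first coordinate, alternating steps +4, +6, +4, +6, …: 35, 39, 45, 49 → 55.
Colour: repeats green → red → blue, so green, red, blue, green → red.
Putting it together: [55 red].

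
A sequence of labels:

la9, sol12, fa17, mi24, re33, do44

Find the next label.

Note — runs backward through the solfège scale do→ti: la, sol, fa, mi, re, do → ti.
For the second component, differences are 3, 5, 7, … (increasing by 2 each time): 9, 12, 17, 24, 33, 44 → 57.
Putting it together: ti57.

ti57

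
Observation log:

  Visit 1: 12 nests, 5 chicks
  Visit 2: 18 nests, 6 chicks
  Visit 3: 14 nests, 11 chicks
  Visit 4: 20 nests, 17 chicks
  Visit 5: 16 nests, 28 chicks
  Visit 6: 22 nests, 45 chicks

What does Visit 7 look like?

18 nests, 73 chicks

Nests: 12, 18, 14, 20, 16, 22 → 18 (alternating steps +6, −4, +6, −4, …).
Chicks — each term is the sum of the two before it: 5, 6, 11, 17, 28, 45 → 73.
So the next row is 18 nests, 73 chicks.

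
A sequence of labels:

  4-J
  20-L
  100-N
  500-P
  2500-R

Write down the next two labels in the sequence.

First component goes 4, 20, 100, 500, 2500 → 12500 → 62500 (×5 each step).
Letter — letters move forward 2 places in the alphabet: J, L, N, P, R → T → V.
Putting the parts together: 12500-T and then 62500-V.

12500-T then 62500-V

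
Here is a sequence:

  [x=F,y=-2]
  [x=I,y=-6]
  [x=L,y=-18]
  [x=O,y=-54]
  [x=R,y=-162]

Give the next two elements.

[x=U,y=-486], [x=X,y=-1458]

For the x, letters move forward 3 places in the alphabet: F, I, L, O, R → U → X.
Y: ×3 each step; -2, -6, -18, -54, -162 → -486 → -1458.
Putting the parts together: [x=U,y=-486] and then [x=X,y=-1458].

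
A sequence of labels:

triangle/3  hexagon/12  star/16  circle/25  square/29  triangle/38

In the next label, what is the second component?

Second component goes 3, 12, 16, 25, 29, 38 → 42 (alternating steps +9, +4, +9, +4, …).

42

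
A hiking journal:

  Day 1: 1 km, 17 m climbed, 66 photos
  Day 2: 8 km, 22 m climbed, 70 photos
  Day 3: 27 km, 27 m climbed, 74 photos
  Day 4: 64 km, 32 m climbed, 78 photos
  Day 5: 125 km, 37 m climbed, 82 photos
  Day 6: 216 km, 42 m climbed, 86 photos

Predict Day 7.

343 km, 47 m climbed, 90 photos

For the km, perfect cubes: 1³, 2³, 3³, …: 1, 8, 27, 64, 125, 216 → 343.
M climbed — +5 each step: 17, 22, 27, 32, 37, 42 → 47.
For the photos, +4 each step: 66, 70, 74, 78, 82, 86 → 90.
So the next line is 343 km, 47 m climbed, 90 photos.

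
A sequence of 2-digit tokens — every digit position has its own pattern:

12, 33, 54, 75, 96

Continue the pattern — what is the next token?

First digit goes 1, 3, 5, 7, 9 → 1 (+2 each step, mod 10).
Second digit: 2, 3, 4, 5, 6 → 7 (+1 each step, mod 10).
Combining the parts gives 17.

17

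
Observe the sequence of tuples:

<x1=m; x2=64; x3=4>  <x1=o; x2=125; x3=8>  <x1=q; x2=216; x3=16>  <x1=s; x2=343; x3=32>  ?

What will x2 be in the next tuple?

X2 — perfect cubes: 4³, 5³, 6³, …: 64, 125, 216, 343 → 512.

512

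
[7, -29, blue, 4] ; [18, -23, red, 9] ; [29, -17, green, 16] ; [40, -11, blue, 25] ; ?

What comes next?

First entry goes 7, 18, 29, 40 → 51 (+11 each step).
Second entry: +6 each step, so -29, -23, -17, -11 → -5.
Colour — repeats blue → red → green: blue, red, green, blue → red.
Fourth entry goes 4, 9, 16, 25 → 36 (perfect squares: 2², 3², 4², …).
So the next element is [51, -5, red, 36].

[51, -5, red, 36]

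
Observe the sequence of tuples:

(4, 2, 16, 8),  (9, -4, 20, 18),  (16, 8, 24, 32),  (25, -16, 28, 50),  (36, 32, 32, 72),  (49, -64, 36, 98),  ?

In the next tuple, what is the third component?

40

For the first component, perfect squares: 2², 3², 4², …: 4, 9, 16, 25, 36, 49 → 64.
Second component — ×(-2) each step: 2, -4, 8, -16, 32, -64 → 128.
Third component: +4 each step, so 16, 20, 24, 28, 32, 36 → 40.
Fourth component: always 2 × the first component, so 8, 18, 32, 50, 72, 98 → 128.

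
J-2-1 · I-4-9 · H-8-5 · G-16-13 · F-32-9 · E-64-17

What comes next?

D-128-13

Letter: letters move back 1 place in the alphabet; J, I, H, G, F, E → D.
Second component goes 2, 4, 8, 16, 32, 64 → 128 (×2 each step).
Third component — alternating steps +8, −4, +8, −4, …: 1, 9, 5, 13, 9, 17 → 13.
Combining the parts gives D-128-13.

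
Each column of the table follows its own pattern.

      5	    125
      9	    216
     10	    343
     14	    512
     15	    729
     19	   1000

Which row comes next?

20  1331

For the first component, alternating steps +4, +1, +4, +1, …: 5, 9, 10, 14, 15, 19 → 20.
For the second component, perfect cubes: 5³, 6³, 7³, …: 125, 216, 343, 512, 729, 1000 → 1331.
Combining the parts gives 20  1331.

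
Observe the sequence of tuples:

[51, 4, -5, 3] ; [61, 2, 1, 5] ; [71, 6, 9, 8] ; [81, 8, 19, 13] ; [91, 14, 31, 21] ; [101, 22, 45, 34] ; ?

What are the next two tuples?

First slot goes 51, 61, 71, 81, 91, 101 → 111 → 121 (+10 each step).
Second slot goes 4, 2, 6, 8, 14, 22 → 36 → 58 (each term is the sum of the two before it).
For the third slot, differences are 6, 8, 10, … (increasing by 2 each time): -5, 1, 9, 19, 31, 45 → 61 → 79.
Fourth slot: each term is the sum of the two before it; 3, 5, 8, 13, 21, 34 → 55 → 89.
Putting the parts together: [111, 36, 61, 55] and then [121, 58, 79, 89].

[111, 36, 61, 55], [121, 58, 79, 89]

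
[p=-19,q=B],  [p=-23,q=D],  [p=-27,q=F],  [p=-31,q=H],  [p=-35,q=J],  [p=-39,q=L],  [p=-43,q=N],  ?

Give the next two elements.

P: -19, -23, -27, -31, -35, -39, -43 → -47 → -51 (−4 each step).
Q — letters move forward 2 places in the alphabet: B, D, F, H, J, L, N → P → R.
Putting the parts together: [p=-47,q=P] and then [p=-51,q=R].

[p=-47,q=P], [p=-51,q=R]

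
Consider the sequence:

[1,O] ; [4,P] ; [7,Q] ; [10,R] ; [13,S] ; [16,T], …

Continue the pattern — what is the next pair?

[19,U]

First part: +3 each step, so 1, 4, 7, 10, 13, 16 → 19.
Letter goes O, P, Q, R, S, T → U (letters move forward 1 place in the alphabet).
Putting it together: [19,U].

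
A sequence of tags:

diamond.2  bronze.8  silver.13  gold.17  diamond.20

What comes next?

bronze.22

Rank: repeats diamond → bronze → silver → gold, so diamond, bronze, silver, gold, diamond → bronze.
For the second component, differences are 6, 5, 4, … (decreasing by 1 each time): 2, 8, 13, 17, 20 → 22.
Putting it together: bronze.22.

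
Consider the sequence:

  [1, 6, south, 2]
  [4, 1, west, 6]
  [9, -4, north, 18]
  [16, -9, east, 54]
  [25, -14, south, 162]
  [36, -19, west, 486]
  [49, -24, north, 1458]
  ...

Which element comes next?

[64, -29, east, 4374]

First component — perfect squares: 1², 2², 3², …: 1, 4, 9, 16, 25, 36, 49 → 64.
Second component — −5 each step: 6, 1, -4, -9, -14, -19, -24 → -29.
Direction: south, west, north, east, south, west, north → east (repeats south → west → north → east).
Fourth component: 2, 6, 18, 54, 162, 486, 1458 → 4374 (×3 each step).
Combining the parts gives [64, -29, east, 4374].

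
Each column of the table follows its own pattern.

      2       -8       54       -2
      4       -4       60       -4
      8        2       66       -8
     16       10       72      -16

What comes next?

32  20  78  -32

First component: ×2 each step; 2, 4, 8, 16 → 32.
Second component: differences are 4, 6, 8, … (increasing by 2 each time), so -8, -4, 2, 10 → 20.
Third component — +6 each step: 54, 60, 66, 72 → 78.
Fourth component goes -2, -4, -8, -16 → -32 (×2 each step).
Combining the parts gives 32  20  78  -32.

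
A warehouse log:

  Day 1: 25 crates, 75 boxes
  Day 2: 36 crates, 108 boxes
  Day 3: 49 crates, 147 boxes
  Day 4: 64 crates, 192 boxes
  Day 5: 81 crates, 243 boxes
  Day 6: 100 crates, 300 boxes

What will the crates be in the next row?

121

Crates: perfect squares: 5², 6², 7², …, so 25, 36, 49, 64, 81, 100 → 121.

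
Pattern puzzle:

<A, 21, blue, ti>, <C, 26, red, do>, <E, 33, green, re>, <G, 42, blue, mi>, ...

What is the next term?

Letter: letters move forward 2 places in the alphabet, so A, C, E, G → I.
Second value: differences are 5, 7, 9, … (increasing by 2 each time); 21, 26, 33, 42 → 53.
Colour goes blue, red, green, blue → red (repeats blue → red → green).
Note — runs through the solfège scale do→ti: ti, do, re, mi → fa.
So the next term is <I, 53, red, fa>.

<I, 53, red, fa>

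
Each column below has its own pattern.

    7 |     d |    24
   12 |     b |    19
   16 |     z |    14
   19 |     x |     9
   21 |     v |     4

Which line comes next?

For the first component, differences are 5, 4, 3, … (decreasing by 1 each time): 7, 12, 16, 19, 21 → 22.
Letter: letters move back 2 places in the alphabet, wrapping A→Z, so d, b, z, x, v → t.
For the third component, −5 each step: 24, 19, 14, 9, 4 → -1.
Putting it together: 22  t  -1.

22  t  -1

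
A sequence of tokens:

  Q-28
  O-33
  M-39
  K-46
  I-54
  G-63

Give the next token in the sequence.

For the letter, letters move back 2 places in the alphabet: Q, O, M, K, I, G → E.
Second component: differences are 5, 6, 7, … (increasing by 1 each time), so 28, 33, 39, 46, 54, 63 → 73.
Combining the parts gives E-73.

E-73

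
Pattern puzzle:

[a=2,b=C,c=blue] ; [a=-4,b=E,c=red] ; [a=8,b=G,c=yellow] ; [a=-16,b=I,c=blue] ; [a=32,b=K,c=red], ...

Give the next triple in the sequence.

A: ×(-2) each step, so 2, -4, 8, -16, 32 → -64.
B: C, E, G, I, K → M (letters move forward 2 places in the alphabet).
C: repeats blue → red → yellow, so blue, red, yellow, blue, red → yellow.
So the next triple is [a=-64,b=M,c=yellow].

[a=-64,b=M,c=yellow]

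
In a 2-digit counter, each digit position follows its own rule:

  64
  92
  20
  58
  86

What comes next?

First digit: +3 each step, mod 10; 6, 9, 2, 5, 8 → 1.
For the second digit, −2 each step, mod 10: 4, 2, 0, 8, 6 → 4.
Combining the parts gives 14.

14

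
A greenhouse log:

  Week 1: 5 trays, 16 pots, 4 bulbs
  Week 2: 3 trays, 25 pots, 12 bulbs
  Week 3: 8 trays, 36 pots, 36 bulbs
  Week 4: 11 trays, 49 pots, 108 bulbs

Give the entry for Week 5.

Trays: each term is the sum of the two before it, so 5, 3, 8, 11 → 19.
Pots: 16, 25, 36, 49 → 64 (perfect squares: 4², 5², 6², …).
Bulbs — ×3 each step: 4, 12, 36, 108 → 324.
Combining the parts gives 19 trays, 64 pots, 324 bulbs.

19 trays, 64 pots, 324 bulbs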